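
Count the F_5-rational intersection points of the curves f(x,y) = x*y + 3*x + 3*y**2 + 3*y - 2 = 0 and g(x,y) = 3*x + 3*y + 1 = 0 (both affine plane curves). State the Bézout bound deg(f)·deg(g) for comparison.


Common zeros: ∅; count = 0; Bézout bound = 2.

deg(f) = 2, deg(g) = 1, so Bézout bound = 2.
Scan x ∈ F_5. For each x, list the y ∈ F_5 with f(x, y) ≡ 0 and those with g(x, y) ≡ 0 (mod 5); the common zeros in that column are the intersection.
  x = 0: f ≡ 0 at y ∈ ∅; g ≡ 0 at y ∈ {3}; common: ∅.
  x = 1: f ≡ 0 at y ∈ {3, 4}; g ≡ 0 at y ∈ {2}; common: ∅.
  x = 2: f ≡ 0 at y ∈ ∅; g ≡ 0 at y ∈ {1}; common: ∅.
  x = 3: f ≡ 0 at y ∈ ∅; g ≡ 0 at y ∈ {0}; common: ∅.
  x = 4: f ≡ 0 at y ∈ {0, 1}; g ≡ 0 at y ∈ {4}; common: ∅.
Collecting: common zeros = ∅, so the count is 0.
Comparison with the Bézout bound: 0 ≤ 2 = deg(f)·deg(g), as expected for curves with no common component (the affine F_5-count falls short of the bound because intersections may lie at infinity, over extension fields, or carry multiplicity).


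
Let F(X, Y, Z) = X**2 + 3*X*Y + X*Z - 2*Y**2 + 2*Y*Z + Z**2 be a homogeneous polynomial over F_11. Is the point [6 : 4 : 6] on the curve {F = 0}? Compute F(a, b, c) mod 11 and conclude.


F(6,4,6) ≡ 9 (mod 11); P is NOT on the curve.

Evaluate F(6, 4, 6) term-by-term (mod 11).
  X**2 ↦ 1·36·1·1 = 36
  3*X*Y ↦ 3·6·4·1 = 72
  X*Z ↦ 1·6·1·6 = 36
  -2*Y**2 ↦ -2·1·16·1 = -32
  2*Y*Z ↦ 2·1·4·6 = 48
  Z**2 ↦ 1·1·1·36 = 36
Sum: F(6, 4, 6) = (36) + (72) + (36) + (-32) + (48) + (36) = 196.
Reducing mod 11: 196 ≡ 9 (mod 11).
Since F(a, b, c) ≡ 9 ≠ 0 (mod 11), P does NOT lie on the curve.


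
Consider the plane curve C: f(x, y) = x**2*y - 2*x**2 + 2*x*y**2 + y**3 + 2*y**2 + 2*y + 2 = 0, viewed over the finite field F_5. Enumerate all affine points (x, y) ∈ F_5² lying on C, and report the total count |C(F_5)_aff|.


Affine F_5-points: {(1, 0), (1, 2), (1, 4), (3, 4), (4, 0)}; count = 5.

For each of the 25 pairs (x, y) ∈ F_5², evaluate f(x, y) mod 5. Record the zeros.
  x = 0: [0↦2, 1↦2, 2↦2, 3↦3, 4↦1]  zeros at y ∈ ∅
  x = 1: [0↦0, 1↦3, 2↦0, 3↦2, 4↦0]  zeros at y ∈ {0, 2, 4}
  x = 2: [0↦4, 1↦2, 2↦3, 3↦3, 4↦3]  zeros at y ∈ ∅
  x = 3: [0↦4, 1↦4, 2↦1, 3↦1, 4↦0]  zeros at y ∈ {4}
  x = 4: [0↦0, 1↦4, 2↦4, 3↦1, 4↦1]  zeros at y ∈ {0}
Collecting zeros: affine points = {(1, 0), (1, 2), (1, 4), (3, 4), (4, 0)}.
Total count |C(F_5)_aff| = 5.


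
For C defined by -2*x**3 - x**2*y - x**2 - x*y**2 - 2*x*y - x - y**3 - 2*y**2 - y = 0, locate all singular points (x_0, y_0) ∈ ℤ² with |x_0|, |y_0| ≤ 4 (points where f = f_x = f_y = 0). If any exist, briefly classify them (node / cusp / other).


Singular points: {(0, -1)}; classification: cusp.

Compute partial derivatives:
  f_x = -6*x**2 - 2*x*y - 2*x - y**2 - 2*y - 1.
  f_y = -x**2 - 2*x*y - 2*x - 3*y**2 - 4*y - 1.
Scan x_0 ∈ {−4, ..., 4}. For each x_0, f_y(x_0, y) is a polynomial in y; find its integer roots y ∈ {−4, ..., 4}, then test f_x and f at those candidates.
  x = -4: f_y(-4, y) = -3*y**2 + 4*y - 9; no integer root y with |y| ≤ 4.
  x = -3: f_y(-3, y) = -3*y**2 + 2*y - 4; no integer root y with |y| ≤ 4.
  x = -2: f_y(-2, y) = -3*y**2 - 1; no integer root y with |y| ≤ 4.
  x = -1: f_y(-1, y) = -3*y**2 - 2*y; vanishes at y ∈ {0}. (-1, 0): f_x = -5 ≠ 0.
  x = 0: f_y(0, y) = -3*y**2 - 4*y - 1; vanishes at y ∈ {-1}. (0, -1): f_x = 0, f = 0 — SINGULAR.
  x = 1: f_y(1, y) = -3*y**2 - 6*y - 4; no integer root y with |y| ≤ 4.
  x = 2: f_y(2, y) = -3*y**2 - 8*y - 9; no integer root y with |y| ≤ 4.
  x = 3: f_y(3, y) = -3*y**2 - 10*y - 16; no integer root y with |y| ≤ 4.
  x = 4: f_y(4, y) = -3*y**2 - 12*y - 25; no integer root y with |y| ≤ 4.
Only singular point on the grid: (0, -1).
Classify: substitute x = 0 + u, y = -1 + v and expand: f = -2*u**3 - u**2*v - u*v**2 - v**3 + v**2.
No constant or linear terms (consistent with a singular point). Quadratic part: v**2. Cubic part: -2*u**3 - u**2*v - u*v**2 - v**3.
The quadratic part v**2 is a perfect square, so there is a single (double) tangent line v = 0, i.e. y = -1. Restricting the cubic part to that line (v = 0) leaves -2*u**3 ≠ 0, so f is not divisible by v and the branch is v² ≈ 2*u**3 to lowest order — this is a cusp.
Classification: cusp.


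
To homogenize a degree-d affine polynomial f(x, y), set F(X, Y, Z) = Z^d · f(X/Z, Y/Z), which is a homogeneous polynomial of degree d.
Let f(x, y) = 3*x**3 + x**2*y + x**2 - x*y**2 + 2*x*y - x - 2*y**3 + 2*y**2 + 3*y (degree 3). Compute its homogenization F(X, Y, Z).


F(X, Y, Z) = 3*X**3 + X**2*Y + X**2*Z - X*Y**2 + 2*X*Y*Z - X*Z**2 - 2*Y**3 + 2*Y**2*Z + 3*Y*Z**2

deg(f) = 3.
Substitute x = X/Z, y = Y/Z into f, then multiply by Z^3.
  monomial 3·x^3·y^0 ↦ 3·X^3·Y^0·Z^0.
  monomial 1·x^2·y^1 ↦ 1·X^2·Y^1·Z^0.
  monomial 1·x^2·y^0 ↦ 1·X^2·Y^0·Z^1.
  monomial -1·x^1·y^2 ↦ -1·X^1·Y^2·Z^0.
  monomial 2·x^1·y^1 ↦ 2·X^1·Y^1·Z^1.
  monomial -1·x^1·y^0 ↦ -1·X^1·Y^0·Z^2.
  monomial -2·x^0·y^3 ↦ -2·X^0·Y^3·Z^0.
  monomial 2·x^0·y^2 ↦ 2·X^0·Y^2·Z^1.
  monomial 3·x^0·y^1 ↦ 3·X^0·Y^1·Z^2.
Collecting: F(X, Y, Z) = 3*X**3 + X**2*Y + X**2*Z - X*Y**2 + 2*X*Y*Z - X*Z**2 - 2*Y**3 + 2*Y**2*Z + 3*Y*Z**2.


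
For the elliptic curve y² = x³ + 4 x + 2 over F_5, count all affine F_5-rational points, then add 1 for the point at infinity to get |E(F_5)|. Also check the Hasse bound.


Affine points = {(3, 1), (3, 4)}; affine count = 2; |E(F_5)| = 3.

Discriminant check: Δ ∝ 4a³ + 27b² = 4·4³ + 27·2² = 4·64 + 27·4 ≡ 4 (mod 5). Nonzero ⇒ E is nonsingular.
For each x ∈ F_5, compute rhs = x³ + 4·x + 2 mod 5, then count y ∈ F_5 with y² ≡ rhs.
  x = 0: rhs = 2, matching y values: none (0 points).
  x = 1: rhs = 2, matching y values: none (0 points).
  x = 2: rhs = 3, matching y values: none (0 points).
  x = 3: rhs = 1, matching y values: 1, 4 (2 points).
  x = 4: rhs = 2, matching y values: none (0 points).
Total affine count: 2.
Full point count |E(F_5)| = 2 + 1 = 3.
Hasse bound: |3 − (5+1)| = |-3| = 3 ≤ 2√5 ≈ 4.4721 ✓.


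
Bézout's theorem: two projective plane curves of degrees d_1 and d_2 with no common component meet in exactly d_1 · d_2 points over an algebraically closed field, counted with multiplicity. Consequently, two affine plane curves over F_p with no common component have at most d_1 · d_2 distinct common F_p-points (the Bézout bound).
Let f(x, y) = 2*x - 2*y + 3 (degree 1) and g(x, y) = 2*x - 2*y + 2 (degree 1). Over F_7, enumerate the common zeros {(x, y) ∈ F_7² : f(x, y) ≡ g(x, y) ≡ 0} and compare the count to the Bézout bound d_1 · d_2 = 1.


Common zeros: ∅; count = 0; Bézout bound = 1.

deg(f) = 1, deg(g) = 1, so Bézout bound = 1.
Scan x ∈ F_7. For each x, list the y ∈ F_7 with f(x, y) ≡ 0 and those with g(x, y) ≡ 0 (mod 7); the common zeros in that column are the intersection.
  x = 0: f ≡ 0 at y ∈ {5}; g ≡ 0 at y ∈ {1}; common: ∅.
  x = 1: f ≡ 0 at y ∈ {6}; g ≡ 0 at y ∈ {2}; common: ∅.
  x = 2: f ≡ 0 at y ∈ {0}; g ≡ 0 at y ∈ {3}; common: ∅.
  x = 3: f ≡ 0 at y ∈ {1}; g ≡ 0 at y ∈ {4}; common: ∅.
  x = 4: f ≡ 0 at y ∈ {2}; g ≡ 0 at y ∈ {5}; common: ∅.
  x = 5: f ≡ 0 at y ∈ {3}; g ≡ 0 at y ∈ {6}; common: ∅.
  x = 6: f ≡ 0 at y ∈ {4}; g ≡ 0 at y ∈ {0}; common: ∅.
Collecting: common zeros = ∅, so the count is 0.
Comparison with the Bézout bound: 0 ≤ 1 = deg(f)·deg(g), as expected for curves with no common component (the affine F_7-count falls short of the bound because intersections may lie at infinity, over extension fields, or carry multiplicity).


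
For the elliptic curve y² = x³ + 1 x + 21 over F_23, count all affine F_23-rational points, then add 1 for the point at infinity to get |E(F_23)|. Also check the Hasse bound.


Affine points = {(1, 0), (2, 10), (2, 13), (5, 6), (5, 17), (6, 6), (6, 17), (7, 7), (7, 16), (8, 9), (8, 14), (9, 0), (11, 11), (11, 12), (12, 6), (12, 17), (13, 0), (16, 4), (16, 19), (17, 11), (17, 12), (18, 11), (18, 12)}; affine count = 23; |E(F_23)| = 24.

Discriminant check: Δ ∝ 4a³ + 27b² = 4·1³ + 27·21² = 4·1 + 27·441 ≡ 20 (mod 23). Nonzero ⇒ E is nonsingular.
For each x ∈ F_23, compute rhs = x³ + 1·x + 21 mod 23, then count y ∈ F_23 with y² ≡ rhs.
  x = 0: rhs = 21, matching y values: none (0 points).
  x = 1: rhs = 0, matching y values: 0 (1 points).
  x = 2: rhs = 8, matching y values: 10, 13 (2 points).
  x = 3: rhs = 5, matching y values: none (0 points).
  x = 4: rhs = 20, matching y values: none (0 points).
  x = 5: rhs = 13, matching y values: 6, 17 (2 points).
  x = 6: rhs = 13, matching y values: 6, 17 (2 points).
  x = 7: rhs = 3, matching y values: 7, 16 (2 points).
  x = 8: rhs = 12, matching y values: 9, 14 (2 points).
  x = 9: rhs = 0, matching y values: 0 (1 points).
  x = 10: rhs = 19, matching y values: none (0 points).
  x = 11: rhs = 6, matching y values: 11, 12 (2 points).
  x = 12: rhs = 13, matching y values: 6, 17 (2 points).
  x = 13: rhs = 0, matching y values: 0 (1 points).
  x = 14: rhs = 19, matching y values: none (0 points).
  x = 15: rhs = 7, matching y values: none (0 points).
  x = 16: rhs = 16, matching y values: 4, 19 (2 points).
  x = 17: rhs = 6, matching y values: 11, 12 (2 points).
  x = 18: rhs = 6, matching y values: 11, 12 (2 points).
  x = 19: rhs = 22, matching y values: none (0 points).
  x = 20: rhs = 14, matching y values: none (0 points).
  x = 21: rhs = 11, matching y values: none (0 points).
  x = 22: rhs = 19, matching y values: none (0 points).
Total affine count: 23.
Full point count |E(F_23)| = 23 + 1 = 24.
Hasse bound: |24 − (23+1)| = |0| = 0 ≤ 2√23 ≈ 9.5917 ✓.


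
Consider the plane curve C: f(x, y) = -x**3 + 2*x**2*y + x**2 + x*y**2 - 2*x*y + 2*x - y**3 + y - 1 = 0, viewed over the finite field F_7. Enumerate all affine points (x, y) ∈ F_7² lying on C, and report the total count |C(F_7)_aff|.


Affine F_7-points: {(0, 2), (1, 3), (5, 0), (5, 6), (6, 5)}; count = 5.

For each of the 49 pairs (x, y) ∈ F_7², evaluate f(x, y) mod 7. Record the zeros.
  x = 0: [0↦6, 1↦6, 2↦0, 3↦3, 4↦2, 5↦5, 6↦6]  zeros at y ∈ {2}
  x = 1: [0↦1, 1↦2, 2↦6, 3↦0, 4↦6, 5↦4, 6↦2]  zeros at y ∈ {3}
  x = 2: [0↦6, 1↦5, 2↦2, 3↦5, 4↦1, 5↦5, 6↦4]  zeros at y ∈ ∅
  x = 3: [0↦1, 1↦2, 2↦3, 3↦5, 4↦2, 5↦2, 6↦6]  zeros at y ∈ ∅
  x = 4: [0↦1, 1↦1, 2↦3, 3↦1, 4↦3, 5↦3, 6↦2]  zeros at y ∈ ∅
  x = 5: [0↦0, 1↦3, 2↦3, 3↦1, 4↦5, 5↦2, 6↦0]  zeros at y ∈ {0, 6}
  x = 6: [0↦6, 1↦2, 2↦4, 3↦6, 4↦2, 5↦0, 6↦1]  zeros at y ∈ {5}
Collecting zeros: affine points = {(0, 2), (1, 3), (5, 0), (5, 6), (6, 5)}.
Total count |C(F_7)_aff| = 5.


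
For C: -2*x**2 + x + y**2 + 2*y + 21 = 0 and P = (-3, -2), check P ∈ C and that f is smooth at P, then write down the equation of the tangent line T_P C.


Tangent line at P: 13*x - 2*y + 35 = 0.

Step 1: f(-3, -2) = 0, so P lies on C.
Step 2: partial derivatives
  f_x(x, y) = 1 - 4*x, f_y(x, y) = 2*y + 2.
  f_x(P) = 13, f_y(P) = -2 (gradient nonzero, so P is smooth).
Step 3: tangent line at P: 13·(x − -3) + -2·(y − -2) = 0.
Expanding: 13*x - 2*y + 35 = 0.


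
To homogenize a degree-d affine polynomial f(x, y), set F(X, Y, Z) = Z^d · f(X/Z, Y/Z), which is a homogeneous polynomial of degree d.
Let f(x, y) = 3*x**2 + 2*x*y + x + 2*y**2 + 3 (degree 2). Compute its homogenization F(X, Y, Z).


F(X, Y, Z) = 3*X**2 + 2*X*Y + X*Z + 2*Y**2 + 3*Z**2

deg(f) = 2.
Substitute x = X/Z, y = Y/Z into f, then multiply by Z^2.
  monomial 3·x^2·y^0 ↦ 3·X^2·Y^0·Z^0.
  monomial 2·x^1·y^1 ↦ 2·X^1·Y^1·Z^0.
  monomial 1·x^1·y^0 ↦ 1·X^1·Y^0·Z^1.
  monomial 2·x^0·y^2 ↦ 2·X^0·Y^2·Z^0.
  monomial 3·x^0·y^0 ↦ 3·X^0·Y^0·Z^2.
Collecting: F(X, Y, Z) = 3*X**2 + 2*X*Y + X*Z + 2*Y**2 + 3*Z**2.


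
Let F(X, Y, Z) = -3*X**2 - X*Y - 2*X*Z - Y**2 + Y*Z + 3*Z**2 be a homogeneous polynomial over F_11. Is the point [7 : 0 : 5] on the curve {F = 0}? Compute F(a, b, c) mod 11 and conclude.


F(7,0,5) ≡ 1 (mod 11); P is NOT on the curve.

Evaluate F(7, 0, 5) term-by-term (mod 11).
  -3*X**2 ↦ -3·49·1·1 = -147
  -X*Y ↦ -1·7·0·1 = 0
  -2*X*Z ↦ -2·7·1·5 = -70
  -Y**2 ↦ -1·1·0·1 = 0
  Y*Z ↦ 1·1·0·5 = 0
  3*Z**2 ↦ 3·1·1·25 = 75
Sum: F(7, 0, 5) = (-147) + (0) + (-70) + (0) + (0) + (75) = -142.
Reducing mod 11: -142 ≡ 1 (mod 11).
Since F(a, b, c) ≡ 1 ≠ 0 (mod 11), P does NOT lie on the curve.


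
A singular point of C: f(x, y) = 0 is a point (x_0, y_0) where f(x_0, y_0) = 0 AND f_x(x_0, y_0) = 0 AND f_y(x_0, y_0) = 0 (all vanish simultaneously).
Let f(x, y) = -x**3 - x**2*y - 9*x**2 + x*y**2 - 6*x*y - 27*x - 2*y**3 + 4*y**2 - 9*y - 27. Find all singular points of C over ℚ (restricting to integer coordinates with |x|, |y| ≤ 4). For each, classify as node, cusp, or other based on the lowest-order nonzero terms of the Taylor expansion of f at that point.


Singular points: {(-3, 0)}; classification: cusp.

Compute partial derivatives:
  f_x = -3*x**2 - 2*x*y - 18*x + y**2 - 6*y - 27.
  f_y = -x**2 + 2*x*y - 6*x - 6*y**2 + 8*y - 9.
Scan x_0 ∈ {−4, ..., 4}. For each x_0, f_y(x_0, y) is a polynomial in y; find its integer roots y ∈ {−4, ..., 4}, then test f_x and f at those candidates.
  x = -4: f_y(-4, y) = -6*y**2 - 1; no integer root y with |y| ≤ 4.
  x = -3: f_y(-3, y) = -6*y**2 + 2*y; vanishes at y ∈ {0}. (-3, 0): f_x = 0, f = 0 — SINGULAR.
  x = -2: f_y(-2, y) = -6*y**2 + 4*y - 1; no integer root y with |y| ≤ 4.
  x = -1: f_y(-1, y) = -6*y**2 + 6*y - 4; no integer root y with |y| ≤ 4.
  x = 0: f_y(0, y) = -6*y**2 + 8*y - 9; no integer root y with |y| ≤ 4.
  x = 1: f_y(1, y) = -6*y**2 + 10*y - 16; no integer root y with |y| ≤ 4.
  x = 2: f_y(2, y) = -6*y**2 + 12*y - 25; no integer root y with |y| ≤ 4.
  x = 3: f_y(3, y) = -6*y**2 + 14*y - 36; no integer root y with |y| ≤ 4.
  x = 4: f_y(4, y) = -6*y**2 + 16*y - 49; no integer root y with |y| ≤ 4.
Only singular point on the grid: (-3, 0).
Classify: substitute x = -3 + u, y = 0 + v and expand: f = -u**3 - u**2*v + u*v**2 - 2*v**3 + v**2.
No constant or linear terms (consistent with a singular point). Quadratic part: v**2. Cubic part: -u**3 - u**2*v + u*v**2 - 2*v**3.
The quadratic part v**2 is a perfect square, so there is a single (double) tangent line v = 0, i.e. y = 0. Restricting the cubic part to that line (v = 0) leaves -u**3 ≠ 0, so f is not divisible by v and the branch is v² ≈ u**3 to lowest order — this is a cusp.
Classification: cusp.


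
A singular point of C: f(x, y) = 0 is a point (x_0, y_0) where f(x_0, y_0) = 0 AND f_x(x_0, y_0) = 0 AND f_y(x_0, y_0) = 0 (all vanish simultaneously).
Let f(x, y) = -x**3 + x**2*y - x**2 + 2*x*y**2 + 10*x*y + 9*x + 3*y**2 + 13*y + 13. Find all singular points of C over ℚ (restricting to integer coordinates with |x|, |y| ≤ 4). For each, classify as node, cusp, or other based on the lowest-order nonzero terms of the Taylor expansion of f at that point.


Singular points: {(-1, -2)}; classification: cusp.

Compute partial derivatives:
  f_x = -3*x**2 + 2*x*y - 2*x + 2*y**2 + 10*y + 9.
  f_y = x**2 + 4*x*y + 10*x + 6*y + 13.
Scan x_0 ∈ {−4, ..., 4}. For each x_0, f_y(x_0, y) is a polynomial in y; find its integer roots y ∈ {−4, ..., 4}, then test f_x and f at those candidates.
  x = -4: f_y(-4, y) = -10*y - 11; no integer root y with |y| ≤ 4.
  x = -3: f_y(-3, y) = -6*y - 8; no integer root y with |y| ≤ 4.
  x = -2: f_y(-2, y) = -2*y - 3; no integer root y with |y| ≤ 4.
  x = -1: f_y(-1, y) = 2*y + 4; vanishes at y ∈ {-2}. (-1, -2): f_x = 0, f = 0 — SINGULAR.
  x = 0: f_y(0, y) = 6*y + 13; no integer root y with |y| ≤ 4.
  x = 1: f_y(1, y) = 10*y + 24; no integer root y with |y| ≤ 4.
  x = 2: f_y(2, y) = 14*y + 37; no integer root y with |y| ≤ 4.
  x = 3: f_y(3, y) = 18*y + 52; no integer root y with |y| ≤ 4.
  x = 4: f_y(4, y) = 22*y + 69; no integer root y with |y| ≤ 4.
Only singular point on the grid: (-1, -2).
Classify: substitute x = -1 + u, y = -2 + v and expand: f = -u**3 + u**2*v + 2*u*v**2 + v**2.
No constant or linear terms (consistent with a singular point). Quadratic part: v**2. Cubic part: -u**3 + u**2*v + 2*u*v**2.
The quadratic part v**2 is a perfect square, so there is a single (double) tangent line v = 0, i.e. y = -2. Restricting the cubic part to that line (v = 0) leaves -u**3 ≠ 0, so f is not divisible by v and the branch is v² ≈ u**3 to lowest order — this is a cusp.
Classification: cusp.


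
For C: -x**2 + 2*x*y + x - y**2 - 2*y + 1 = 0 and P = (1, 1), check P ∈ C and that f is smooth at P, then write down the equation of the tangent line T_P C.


Tangent line at P: x - 2*y + 1 = 0.

Step 1: f(1, 1) = 0, so P lies on C.
Step 2: partial derivatives
  f_x(x, y) = -2*x + 2*y + 1, f_y(x, y) = 2*x - 2*y - 2.
  f_x(P) = 1, f_y(P) = -2 (gradient nonzero, so P is smooth).
Step 3: tangent line at P: 1·(x − 1) + -2·(y − 1) = 0.
Expanding: x - 2*y + 1 = 0.


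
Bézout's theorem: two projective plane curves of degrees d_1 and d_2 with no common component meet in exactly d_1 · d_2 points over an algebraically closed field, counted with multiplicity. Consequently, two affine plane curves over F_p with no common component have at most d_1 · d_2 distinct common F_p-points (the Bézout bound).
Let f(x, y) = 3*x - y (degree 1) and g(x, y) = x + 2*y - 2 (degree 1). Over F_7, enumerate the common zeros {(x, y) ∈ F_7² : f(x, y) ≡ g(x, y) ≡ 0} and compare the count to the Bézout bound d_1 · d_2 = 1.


Common zeros: ∅; count = 0; Bézout bound = 1.

deg(f) = 1, deg(g) = 1, so Bézout bound = 1.
Scan x ∈ F_7. For each x, list the y ∈ F_7 with f(x, y) ≡ 0 and those with g(x, y) ≡ 0 (mod 7); the common zeros in that column are the intersection.
  x = 0: f ≡ 0 at y ∈ {0}; g ≡ 0 at y ∈ {1}; common: ∅.
  x = 1: f ≡ 0 at y ∈ {3}; g ≡ 0 at y ∈ {4}; common: ∅.
  x = 2: f ≡ 0 at y ∈ {6}; g ≡ 0 at y ∈ {0}; common: ∅.
  x = 3: f ≡ 0 at y ∈ {2}; g ≡ 0 at y ∈ {3}; common: ∅.
  x = 4: f ≡ 0 at y ∈ {5}; g ≡ 0 at y ∈ {6}; common: ∅.
  x = 5: f ≡ 0 at y ∈ {1}; g ≡ 0 at y ∈ {2}; common: ∅.
  x = 6: f ≡ 0 at y ∈ {4}; g ≡ 0 at y ∈ {5}; common: ∅.
Collecting: common zeros = ∅, so the count is 0.
Comparison with the Bézout bound: 0 ≤ 1 = deg(f)·deg(g), as expected for curves with no common component (the affine F_7-count falls short of the bound because intersections may lie at infinity, over extension fields, or carry multiplicity).


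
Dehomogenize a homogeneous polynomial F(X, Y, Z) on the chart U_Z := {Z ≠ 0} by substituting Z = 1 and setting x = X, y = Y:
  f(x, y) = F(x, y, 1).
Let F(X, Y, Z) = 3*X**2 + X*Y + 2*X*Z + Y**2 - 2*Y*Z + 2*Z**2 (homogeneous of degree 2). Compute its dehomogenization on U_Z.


f(x, y) = 3*x**2 + x*y + 2*x + y**2 - 2*y + 2

On U_Z we set Z = 1. Each monomial c·X^i·Y^j·Z^k in F becomes c·x^i·y^j·1^k = c·x^i·y^j.
Substituting Z = 1: F(X, Y, 1) = 3*x**2 + x*y + 2*x + y**2 - 2*y + 2.
Note: deg(f) ≤ deg(F) = 2; strict inequality happens when F is divisible by Z (lost terms).


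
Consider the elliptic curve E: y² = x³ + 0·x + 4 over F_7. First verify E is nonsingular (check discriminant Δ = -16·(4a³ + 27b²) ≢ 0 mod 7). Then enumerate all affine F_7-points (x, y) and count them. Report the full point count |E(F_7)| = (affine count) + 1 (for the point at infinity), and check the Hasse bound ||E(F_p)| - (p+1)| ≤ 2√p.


Affine points = {(0, 2), (0, 5)}; affine count = 2; |E(F_7)| = 3.

Discriminant check: Δ ∝ 4a³ + 27b² = 4·0³ + 27·4² = 4·0 + 27·16 ≡ 5 (mod 7). Nonzero ⇒ E is nonsingular.
For each x ∈ F_7, compute rhs = x³ + 0·x + 4 mod 7, then count y ∈ F_7 with y² ≡ rhs.
  x = 0: rhs = 4, matching y values: 2, 5 (2 points).
  x = 1: rhs = 5, matching y values: none (0 points).
  x = 2: rhs = 5, matching y values: none (0 points).
  x = 3: rhs = 3, matching y values: none (0 points).
  x = 4: rhs = 5, matching y values: none (0 points).
  x = 5: rhs = 3, matching y values: none (0 points).
  x = 6: rhs = 3, matching y values: none (0 points).
Total affine count: 2.
Full point count |E(F_7)| = 2 + 1 = 3.
Hasse bound: |3 − (7+1)| = |-5| = 5 ≤ 2√7 ≈ 5.2915 ✓.


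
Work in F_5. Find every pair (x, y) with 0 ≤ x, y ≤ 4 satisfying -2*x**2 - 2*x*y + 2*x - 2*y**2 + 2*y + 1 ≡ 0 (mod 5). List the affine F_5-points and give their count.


Affine F_5-points: {(2, 2)}; count = 1.

For each of the 25 pairs (x, y) ∈ F_5², evaluate f(x, y) mod 5. Record the zeros.
  x = 0: [0↦1, 1↦1, 2↦2, 3↦4, 4↦2]  zeros at y ∈ ∅
  x = 1: [0↦1, 1↦4, 2↦3, 3↦3, 4↦4]  zeros at y ∈ ∅
  x = 2: [0↦2, 1↦3, 2↦0, 3↦3, 4↦2]  zeros at y ∈ {2}
  x = 3: [0↦4, 1↦3, 2↦3, 3↦4, 4↦1]  zeros at y ∈ ∅
  x = 4: [0↦2, 1↦4, 2↦2, 3↦1, 4↦1]  zeros at y ∈ ∅
Collecting zeros: affine points = {(2, 2)}.
Total count |C(F_5)_aff| = 1.


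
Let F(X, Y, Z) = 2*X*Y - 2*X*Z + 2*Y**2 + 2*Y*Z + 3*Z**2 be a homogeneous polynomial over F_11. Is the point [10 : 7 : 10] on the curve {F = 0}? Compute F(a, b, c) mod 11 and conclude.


F(10,7,10) ≡ 5 (mod 11); P is NOT on the curve.

Evaluate F(10, 7, 10) term-by-term (mod 11).
  2*X*Y ↦ 2·10·7·1 = 140
  -2*X*Z ↦ -2·10·1·10 = -200
  2*Y**2 ↦ 2·1·49·1 = 98
  2*Y*Z ↦ 2·1·7·10 = 140
  3*Z**2 ↦ 3·1·1·100 = 300
Sum: F(10, 7, 10) = (140) + (-200) + (98) + (140) + (300) = 478.
Reducing mod 11: 478 ≡ 5 (mod 11).
Since F(a, b, c) ≡ 5 ≠ 0 (mod 11), P does NOT lie on the curve.


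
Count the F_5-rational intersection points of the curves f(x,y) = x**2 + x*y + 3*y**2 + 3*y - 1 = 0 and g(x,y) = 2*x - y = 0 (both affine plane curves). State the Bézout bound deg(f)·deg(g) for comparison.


Common zeros: {(1, 2)}; count = 1; Bézout bound = 2.

deg(f) = 2, deg(g) = 1, so Bézout bound = 2.
Scan x ∈ F_5. For each x, list the y ∈ F_5 with f(x, y) ≡ 0 and those with g(x, y) ≡ 0 (mod 5); the common zeros in that column are the intersection.
  x = 0: f ≡ 0 at y ∈ {1, 3}; g ≡ 0 at y ∈ {0}; common: ∅.
  x = 1: f ≡ 0 at y ∈ {0, 2}; g ≡ 0 at y ∈ {2}; common: {2}.
  x = 2: f ≡ 0 at y ∈ {2, 3}; g ≡ 0 at y ∈ {4}; common: ∅.
  x = 3: f ≡ 0 at y ∈ {4}; g ≡ 0 at y ∈ {1}; common: ∅.
  x = 4: f ≡ 0 at y ∈ {0, 1}; g ≡ 0 at y ∈ {3}; common: ∅.
Collecting: common zeros = {(1, 2)}, so the count is 1.
Comparison with the Bézout bound: 1 ≤ 2 = deg(f)·deg(g), as expected for curves with no common component (the affine F_5-count falls short of the bound because intersections may lie at infinity, over extension fields, or carry multiplicity).


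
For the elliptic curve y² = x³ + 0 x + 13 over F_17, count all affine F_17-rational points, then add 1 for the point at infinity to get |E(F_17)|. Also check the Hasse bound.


Affine points = {(0, 8), (0, 9), (2, 2), (2, 15), (4, 3), (4, 14), (5, 6), (5, 11), (6, 5), (6, 12), (7, 4), (7, 13), (8, 7), (8, 10), (11, 1), (11, 16), (13, 0)}; affine count = 17; |E(F_17)| = 18.

Discriminant check: Δ ∝ 4a³ + 27b² = 4·0³ + 27·13² = 4·0 + 27·169 ≡ 7 (mod 17). Nonzero ⇒ E is nonsingular.
For each x ∈ F_17, compute rhs = x³ + 0·x + 13 mod 17, then count y ∈ F_17 with y² ≡ rhs.
  x = 0: rhs = 13, matching y values: 8, 9 (2 points).
  x = 1: rhs = 14, matching y values: none (0 points).
  x = 2: rhs = 4, matching y values: 2, 15 (2 points).
  x = 3: rhs = 6, matching y values: none (0 points).
  x = 4: rhs = 9, matching y values: 3, 14 (2 points).
  x = 5: rhs = 2, matching y values: 6, 11 (2 points).
  x = 6: rhs = 8, matching y values: 5, 12 (2 points).
  x = 7: rhs = 16, matching y values: 4, 13 (2 points).
  x = 8: rhs = 15, matching y values: 7, 10 (2 points).
  x = 9: rhs = 11, matching y values: none (0 points).
  x = 10: rhs = 10, matching y values: none (0 points).
  x = 11: rhs = 1, matching y values: 1, 16 (2 points).
  x = 12: rhs = 7, matching y values: none (0 points).
  x = 13: rhs = 0, matching y values: 0 (1 points).
  x = 14: rhs = 3, matching y values: none (0 points).
  x = 15: rhs = 5, matching y values: none (0 points).
  x = 16: rhs = 12, matching y values: none (0 points).
Total affine count: 17.
Full point count |E(F_17)| = 17 + 1 = 18.
Hasse bound: |18 − (17+1)| = |0| = 0 ≤ 2√17 ≈ 8.2462 ✓.


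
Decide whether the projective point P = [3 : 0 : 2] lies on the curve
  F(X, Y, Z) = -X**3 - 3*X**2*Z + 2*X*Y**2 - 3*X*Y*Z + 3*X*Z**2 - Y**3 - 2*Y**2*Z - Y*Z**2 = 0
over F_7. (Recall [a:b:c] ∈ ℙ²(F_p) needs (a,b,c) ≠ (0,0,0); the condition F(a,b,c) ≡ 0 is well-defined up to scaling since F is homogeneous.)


F(3,0,2) ≡ 4 (mod 7); P is NOT on the curve.

Evaluate F(3, 0, 2) term-by-term (mod 7).
  -X**3 ↦ -1·27·1·1 = -27
  -3*X**2*Z ↦ -3·9·1·2 = -54
  2*X*Y**2 ↦ 2·3·0·1 = 0
  -3*X*Y*Z ↦ -3·3·0·2 = 0
  3*X*Z**2 ↦ 3·3·1·4 = 36
  -Y**3 ↦ -1·1·0·1 = 0
  -2*Y**2*Z ↦ -2·1·0·2 = 0
  -Y*Z**2 ↦ -1·1·0·4 = 0
Sum: F(3, 0, 2) = (-27) + (-54) + (0) + (0) + (36) + (0) + (0) + (0) = -45.
Reducing mod 7: -45 ≡ 4 (mod 7).
Since F(a, b, c) ≡ 4 ≠ 0 (mod 7), P does NOT lie on the curve.


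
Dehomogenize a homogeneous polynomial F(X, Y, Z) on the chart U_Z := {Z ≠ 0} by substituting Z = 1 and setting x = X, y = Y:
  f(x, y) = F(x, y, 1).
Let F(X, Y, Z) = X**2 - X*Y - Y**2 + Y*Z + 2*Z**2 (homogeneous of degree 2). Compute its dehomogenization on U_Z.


f(x, y) = x**2 - x*y - y**2 + y + 2

On U_Z we set Z = 1. Each monomial c·X^i·Y^j·Z^k in F becomes c·x^i·y^j·1^k = c·x^i·y^j.
Substituting Z = 1: F(X, Y, 1) = x**2 - x*y - y**2 + y + 2.
Note: deg(f) ≤ deg(F) = 2; strict inequality happens when F is divisible by Z (lost terms).


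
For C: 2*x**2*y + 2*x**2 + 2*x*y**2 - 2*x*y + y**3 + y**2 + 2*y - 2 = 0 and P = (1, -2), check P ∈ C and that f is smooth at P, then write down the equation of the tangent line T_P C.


Tangent line at P: 8*x + 2*y - 4 = 0.

Step 1: f(1, -2) = 0, so P lies on C.
Step 2: partial derivatives
  f_x(x, y) = 4*x*y + 4*x + 2*y**2 - 2*y, f_y(x, y) = 2*x**2 + 4*x*y - 2*x + 3*y**2 + 2*y + 2.
  f_x(P) = 8, f_y(P) = 2 (gradient nonzero, so P is smooth).
Step 3: tangent line at P: 8·(x − 1) + 2·(y − -2) = 0.
Expanding: 8*x + 2*y - 4 = 0.


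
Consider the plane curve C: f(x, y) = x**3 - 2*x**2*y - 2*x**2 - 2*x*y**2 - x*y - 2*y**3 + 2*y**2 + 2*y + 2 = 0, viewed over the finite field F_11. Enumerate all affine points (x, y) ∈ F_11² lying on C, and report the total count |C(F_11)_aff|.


Affine F_11-points: {(0, 7), (0, 9), (2, 6), (3, 0), (4, 3), (5, 0), (5, 2), (5, 5), (6, 7), (10, 7)}; count = 10.

For each of the 121 pairs (x, y) ∈ F_11², evaluate f(x, y) mod 11. Record the zeros.
  x = 0: [0↦2, 1↦4, 2↦9, 3↦5, 4↦2, 5↦10, 6↦6, 7↦0, 8↦2, 9↦0, 10↦4]  zeros at y ∈ {7, 9}
  x = 1: [0↦1, 1↦9, 2↦5, 3↦10, 4↦1, 5↦10, 6↦3, 7↦1, 8↦3, 9↦8, 10↦4]  zeros at y ∈ ∅
  x = 2: [0↦2, 1↦1, 2↦6, 3↦5, 4↦8, 5↦3, 6↦0, 7↦9, 8↦7, 9↦4, 10↦10]  zeros at y ∈ {6}
  x = 3: [0↦0, 1↦8, 2↦7, 3↦7, 4↦7, 5↦6, 6↦3, 7↦8, 8↦9, 9↦5, 10↦6]  zeros at y ∈ {0}
  x = 4: [0↦1, 1↦3, 2↦3, 3↦0, 4↦4, 5↦3, 6↦7, 7↦4, 8↦4, 9↦6, 10↦9]  zeros at y ∈ {3}
  x = 5: [0↦0, 1↦3, 2↦0, 3↦1, 4↦5, 5↦0, 6↦7, 7↦3, 8↦9, 9↦2, 10↦3]  zeros at y ∈ {0, 2, 5}
  x = 6: [0↦3, 1↦3, 2↦4, 3↦5, 4↦5, 5↦3, 6↦9, 7↦0, 8↦8, 9↦10, 10↦5]  zeros at y ∈ {7}
  x = 7: [0↦5, 1↦9, 2↦10, 3↦7, 4↦10, 5↦7, 6↦8, 7↦1, 8↦7, 9↦3, 10↦10]  zeros at y ∈ ∅
  x = 8: [0↦1, 1↦5, 2↦2, 3↦2, 4↦4, 5↦7, 6↦10, 7↦1, 8↦1, 9↦9, 10↦2]  zeros at y ∈ ∅
  x = 9: [0↦8, 1↦8, 2↦8, 3↦7, 4↦4, 5↦9, 6↦10, 7↦6, 8↦7, 9↦1, 10↦9]  zeros at y ∈ ∅
  x = 10: [0↦10, 1↦2, 2↦1, 3↦6, 4↦5, 5↦8, 6↦3, 7↦0, 8↦9, 9↦7, 10↦4]  zeros at y ∈ {7}
Collecting zeros: affine points = {(0, 7), (0, 9), (2, 6), (3, 0), (4, 3), (5, 0), (5, 2), (5, 5), (6, 7), (10, 7)}.
Total count |C(F_11)_aff| = 10.


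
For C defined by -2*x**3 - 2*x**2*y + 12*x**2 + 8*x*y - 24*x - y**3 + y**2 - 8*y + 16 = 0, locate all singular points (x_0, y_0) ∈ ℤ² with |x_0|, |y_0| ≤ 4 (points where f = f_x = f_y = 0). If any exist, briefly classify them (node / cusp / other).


Singular points: {(2, 0)}; classification: cusp.

Compute partial derivatives:
  f_x = -6*x**2 - 4*x*y + 24*x + 8*y - 24.
  f_y = -2*x**2 + 8*x - 3*y**2 + 2*y - 8.
Scan x_0 ∈ {−4, ..., 4}. For each x_0, f_y(x_0, y) is a polynomial in y; find its integer roots y ∈ {−4, ..., 4}, then test f_x and f at those candidates.
  x = -4: f_y(-4, y) = -3*y**2 + 2*y - 72; no integer root y with |y| ≤ 4.
  x = -3: f_y(-3, y) = -3*y**2 + 2*y - 50; no integer root y with |y| ≤ 4.
  x = -2: f_y(-2, y) = -3*y**2 + 2*y - 32; no integer root y with |y| ≤ 4.
  x = -1: f_y(-1, y) = -3*y**2 + 2*y - 18; no integer root y with |y| ≤ 4.
  x = 0: f_y(0, y) = -3*y**2 + 2*y - 8; no integer root y with |y| ≤ 4.
  x = 1: f_y(1, y) = -3*y**2 + 2*y - 2; no integer root y with |y| ≤ 4.
  x = 2: f_y(2, y) = -3*y**2 + 2*y; vanishes at y ∈ {0}. (2, 0): f_x = 0, f = 0 — SINGULAR.
  x = 3: f_y(3, y) = -3*y**2 + 2*y - 2; no integer root y with |y| ≤ 4.
  x = 4: f_y(4, y) = -3*y**2 + 2*y - 8; no integer root y with |y| ≤ 4.
Only singular point on the grid: (2, 0).
Classify: substitute x = 2 + u, y = 0 + v and expand: f = -2*u**3 - 2*u**2*v - v**3 + v**2.
No constant or linear terms (consistent with a singular point). Quadratic part: v**2. Cubic part: -2*u**3 - 2*u**2*v - v**3.
The quadratic part v**2 is a perfect square, so there is a single (double) tangent line v = 0, i.e. y = 0. Restricting the cubic part to that line (v = 0) leaves -2*u**3 ≠ 0, so f is not divisible by v and the branch is v² ≈ 2*u**3 to lowest order — this is a cusp.
Classification: cusp.


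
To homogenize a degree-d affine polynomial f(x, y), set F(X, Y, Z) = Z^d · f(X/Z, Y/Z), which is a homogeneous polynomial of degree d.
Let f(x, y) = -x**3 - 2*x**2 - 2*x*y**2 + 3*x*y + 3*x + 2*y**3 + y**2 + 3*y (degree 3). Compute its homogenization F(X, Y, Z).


F(X, Y, Z) = -X**3 - 2*X**2*Z - 2*X*Y**2 + 3*X*Y*Z + 3*X*Z**2 + 2*Y**3 + Y**2*Z + 3*Y*Z**2

deg(f) = 3.
Substitute x = X/Z, y = Y/Z into f, then multiply by Z^3.
  monomial -1·x^3·y^0 ↦ -1·X^3·Y^0·Z^0.
  monomial -2·x^2·y^0 ↦ -2·X^2·Y^0·Z^1.
  monomial -2·x^1·y^2 ↦ -2·X^1·Y^2·Z^0.
  monomial 3·x^1·y^1 ↦ 3·X^1·Y^1·Z^1.
  monomial 3·x^1·y^0 ↦ 3·X^1·Y^0·Z^2.
  monomial 2·x^0·y^3 ↦ 2·X^0·Y^3·Z^0.
  monomial 1·x^0·y^2 ↦ 1·X^0·Y^2·Z^1.
  monomial 3·x^0·y^1 ↦ 3·X^0·Y^1·Z^2.
Collecting: F(X, Y, Z) = -X**3 - 2*X**2*Z - 2*X*Y**2 + 3*X*Y*Z + 3*X*Z**2 + 2*Y**3 + Y**2*Z + 3*Y*Z**2.


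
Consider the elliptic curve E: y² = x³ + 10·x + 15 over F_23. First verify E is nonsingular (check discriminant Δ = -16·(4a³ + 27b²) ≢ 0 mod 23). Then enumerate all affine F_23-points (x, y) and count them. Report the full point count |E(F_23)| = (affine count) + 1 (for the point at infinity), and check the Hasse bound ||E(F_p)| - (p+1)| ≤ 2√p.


Affine points = {(1, 7), (1, 16), (3, 7), (3, 16), (4, 2), (4, 21), (5, 11), (5, 12), (8, 3), (8, 20), (9, 11), (9, 12), (12, 0), (14, 1), (14, 22), (16, 4), (16, 19), (18, 1), (18, 22), (19, 7), (19, 16), (20, 2), (20, 21), (22, 2), (22, 21)}; affine count = 25; |E(F_23)| = 26.

Discriminant check: Δ ∝ 4a³ + 27b² = 4·10³ + 27·15² = 4·1000 + 27·225 ≡ 1 (mod 23). Nonzero ⇒ E is nonsingular.
For each x ∈ F_23, compute rhs = x³ + 10·x + 15 mod 23, then count y ∈ F_23 with y² ≡ rhs.
  x = 0: rhs = 15, matching y values: none (0 points).
  x = 1: rhs = 3, matching y values: 7, 16 (2 points).
  x = 2: rhs = 20, matching y values: none (0 points).
  x = 3: rhs = 3, matching y values: 7, 16 (2 points).
  x = 4: rhs = 4, matching y values: 2, 21 (2 points).
  x = 5: rhs = 6, matching y values: 11, 12 (2 points).
  x = 6: rhs = 15, matching y values: none (0 points).
  x = 7: rhs = 14, matching y values: none (0 points).
  x = 8: rhs = 9, matching y values: 3, 20 (2 points).
  x = 9: rhs = 6, matching y values: 11, 12 (2 points).
  x = 10: rhs = 11, matching y values: none (0 points).
  x = 11: rhs = 7, matching y values: none (0 points).
  x = 12: rhs = 0, matching y values: 0 (1 points).
  x = 13: rhs = 19, matching y values: none (0 points).
  x = 14: rhs = 1, matching y values: 1, 22 (2 points).
  x = 15: rhs = 21, matching y values: none (0 points).
  x = 16: rhs = 16, matching y values: 4, 19 (2 points).
  x = 17: rhs = 15, matching y values: none (0 points).
  x = 18: rhs = 1, matching y values: 1, 22 (2 points).
  x = 19: rhs = 3, matching y values: 7, 16 (2 points).
  x = 20: rhs = 4, matching y values: 2, 21 (2 points).
  x = 21: rhs = 10, matching y values: none (0 points).
  x = 22: rhs = 4, matching y values: 2, 21 (2 points).
Total affine count: 25.
Full point count |E(F_23)| = 25 + 1 = 26.
Hasse bound: |26 − (23+1)| = |2| = 2 ≤ 2√23 ≈ 9.5917 ✓.


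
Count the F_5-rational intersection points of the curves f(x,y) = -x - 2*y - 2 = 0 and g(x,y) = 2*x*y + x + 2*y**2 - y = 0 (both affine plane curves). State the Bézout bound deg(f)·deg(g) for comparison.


Common zeros: ∅; count = 0; Bézout bound = 2.

deg(f) = 1, deg(g) = 2, so Bézout bound = 2.
Scan x ∈ F_5. For each x, list the y ∈ F_5 with f(x, y) ≡ 0 and those with g(x, y) ≡ 0 (mod 5); the common zeros in that column are the intersection.
  x = 0: f ≡ 0 at y ∈ {4}; g ≡ 0 at y ∈ {0, 3}; common: ∅.
  x = 1: f ≡ 0 at y ∈ {1}; g ≡ 0 at y ∈ ∅; common: ∅.
  x = 2: f ≡ 0 at y ∈ {3}; g ≡ 0 at y ∈ ∅; common: ∅.
  x = 3: f ≡ 0 at y ∈ {0}; g ≡ 0 at y ∈ {1, 4}; common: ∅.
  x = 4: f ≡ 0 at y ∈ {2}; g ≡ 0 at y ∈ ∅; common: ∅.
Collecting: common zeros = ∅, so the count is 0.
Comparison with the Bézout bound: 0 ≤ 2 = deg(f)·deg(g), as expected for curves with no common component (the affine F_5-count falls short of the bound because intersections may lie at infinity, over extension fields, or carry multiplicity).


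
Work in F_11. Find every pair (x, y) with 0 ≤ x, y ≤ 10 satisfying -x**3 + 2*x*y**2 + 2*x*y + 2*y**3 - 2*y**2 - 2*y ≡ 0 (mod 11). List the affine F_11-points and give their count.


Affine F_11-points: {(0, 0), (0, 4), (0, 8), (1, 8), (4, 10), (10, 8)}; count = 6.

For each of the 121 pairs (x, y) ∈ F_11², evaluate f(x, y) mod 11. Record the zeros.
  x = 0: [0↦0, 1↦9, 2↦4, 3↦8, 4↦0, 5↦3, 6↦7, 7↦2, 8↦0, 9↦2, 10↦9]  zeros at y ∈ {0, 4, 8}
  x = 1: [0↦10, 1↦1, 2↦4, 3↦9, 4↦6, 5↦7, 6↦2, 7↦3, 8↦0, 9↦5, 10↦8]  zeros at y ∈ {8}
  x = 2: [0↦3, 1↦9, 2↦9, 3↦4, 4↦6, 5↦5, 6↦2, 7↦9, 8↦5, 9↦2, 10↦1]  zeros at y ∈ ∅
  x = 3: [0↦6, 1↦5, 2↦2, 3↦9, 4↦5, 5↦2, 6↦1, 7↦3, 8↦9, 9↦9, 10↦4]  zeros at y ∈ ∅
  x = 4: [0↦2, 1↦5, 2↦10, 3↦7, 4↦8, 5↦3, 6↦4, 7↦1, 8↦6, 9↦9, 10↦0]  zeros at y ∈ {10}
  x = 5: [0↦7, 1↦3, 2↦5, 3↦3, 4↦9, 5↦2, 6↦5, 7↦8, 8↦1, 9↦7, 10↦5]  zeros at y ∈ ∅
  x = 6: [0↦4, 1↦4, 2↦3, 3↦2, 4↦2, 5↦4, 6↦9, 7↦7, 8↦10, 9↦8, 10↦2]  zeros at y ∈ ∅
  x = 7: [0↦9, 1↦2, 2↦9, 3↦9, 4↦3, 5↦3, 6↦10, 7↦3, 8↦5, 9↦6, 10↦7]  zeros at y ∈ ∅
  x = 8: [0↦5, 1↦2, 2↦6, 3↦7, 4↦6, 5↦4, 6↦2, 7↦1, 8↦2, 9↦6, 10↦3]  zeros at y ∈ ∅
  x = 9: [0↦8, 1↦9, 2↦10, 3↦1, 4↦5, 5↦1, 6↦1, 7↦6, 8↦6, 9↦2, 10↦6]  zeros at y ∈ ∅
  x = 10: [0↦1, 1↦6, 2↦4, 3↦7, 4↦5, 5↦10, 6↦1, 7↦1, 8↦0, 9↦10, 10↦10]  zeros at y ∈ {8}
Collecting zeros: affine points = {(0, 0), (0, 4), (0, 8), (1, 8), (4, 10), (10, 8)}.
Total count |C(F_11)_aff| = 6.


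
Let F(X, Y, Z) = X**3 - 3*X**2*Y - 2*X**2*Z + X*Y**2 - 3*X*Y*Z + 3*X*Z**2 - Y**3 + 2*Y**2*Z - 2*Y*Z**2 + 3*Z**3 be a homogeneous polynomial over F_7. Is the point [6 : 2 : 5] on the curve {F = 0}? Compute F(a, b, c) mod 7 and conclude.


F(6,2,5) ≡ 3 (mod 7); P is NOT on the curve.

Evaluate F(6, 2, 5) term-by-term (mod 7).
  X**3 ↦ 1·216·1·1 = 216
  -3*X**2*Y ↦ -3·36·2·1 = -216
  -2*X**2*Z ↦ -2·36·1·5 = -360
  X*Y**2 ↦ 1·6·4·1 = 24
  -3*X*Y*Z ↦ -3·6·2·5 = -180
  3*X*Z**2 ↦ 3·6·1·25 = 450
  -Y**3 ↦ -1·1·8·1 = -8
  2*Y**2*Z ↦ 2·1·4·5 = 40
  -2*Y*Z**2 ↦ -2·1·2·25 = -100
  3*Z**3 ↦ 3·1·1·125 = 375
Sum: F(6, 2, 5) = (216) + (-216) + (-360) + (24) + (-180) + (450) + (-8) + (40) + (-100) + (375) = 241.
Reducing mod 7: 241 ≡ 3 (mod 7).
Since F(a, b, c) ≡ 3 ≠ 0 (mod 7), P does NOT lie on the curve.


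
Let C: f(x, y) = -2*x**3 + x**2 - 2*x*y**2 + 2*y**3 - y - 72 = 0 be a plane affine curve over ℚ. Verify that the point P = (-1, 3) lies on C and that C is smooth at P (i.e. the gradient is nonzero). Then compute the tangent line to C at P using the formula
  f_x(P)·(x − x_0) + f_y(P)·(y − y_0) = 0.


Tangent line at P: -26*x + 65*y - 221 = 0.

Step 1: f(-1, 3) = 0, so P lies on C.
Step 2: partial derivatives
  f_x(x, y) = -6*x**2 + 2*x - 2*y**2, f_y(x, y) = -4*x*y + 6*y**2 - 1.
  f_x(P) = -26, f_y(P) = 65 (gradient nonzero, so P is smooth).
Step 3: tangent line at P: -26·(x − -1) + 65·(y − 3) = 0.
Expanding: -26*x + 65*y - 221 = 0.


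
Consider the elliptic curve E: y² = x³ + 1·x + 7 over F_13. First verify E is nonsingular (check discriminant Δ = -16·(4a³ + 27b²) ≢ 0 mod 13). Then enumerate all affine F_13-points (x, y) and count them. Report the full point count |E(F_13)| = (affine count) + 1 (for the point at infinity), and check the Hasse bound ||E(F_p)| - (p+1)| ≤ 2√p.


Affine points = {(1, 3), (1, 10), (2, 2), (2, 11), (4, 6), (4, 7), (9, 2), (9, 11), (10, 4), (10, 9), (11, 6), (11, 7)}; affine count = 12; |E(F_13)| = 13.

Discriminant check: Δ ∝ 4a³ + 27b² = 4·1³ + 27·7² = 4·1 + 27·49 ≡ 1 (mod 13). Nonzero ⇒ E is nonsingular.
For each x ∈ F_13, compute rhs = x³ + 1·x + 7 mod 13, then count y ∈ F_13 with y² ≡ rhs.
  x = 0: rhs = 7, matching y values: none (0 points).
  x = 1: rhs = 9, matching y values: 3, 10 (2 points).
  x = 2: rhs = 4, matching y values: 2, 11 (2 points).
  x = 3: rhs = 11, matching y values: none (0 points).
  x = 4: rhs = 10, matching y values: 6, 7 (2 points).
  x = 5: rhs = 7, matching y values: none (0 points).
  x = 6: rhs = 8, matching y values: none (0 points).
  x = 7: rhs = 6, matching y values: none (0 points).
  x = 8: rhs = 7, matching y values: none (0 points).
  x = 9: rhs = 4, matching y values: 2, 11 (2 points).
  x = 10: rhs = 3, matching y values: 4, 9 (2 points).
  x = 11: rhs = 10, matching y values: 6, 7 (2 points).
  x = 12: rhs = 5, matching y values: none (0 points).
Total affine count: 12.
Full point count |E(F_13)| = 12 + 1 = 13.
Hasse bound: |13 − (13+1)| = |-1| = 1 ≤ 2√13 ≈ 7.2111 ✓.


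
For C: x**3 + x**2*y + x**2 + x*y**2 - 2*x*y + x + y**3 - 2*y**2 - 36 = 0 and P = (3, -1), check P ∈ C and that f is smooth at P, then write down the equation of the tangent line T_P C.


Tangent line at P: 31*x + 4*y - 89 = 0.

Step 1: f(3, -1) = 0, so P lies on C.
Step 2: partial derivatives
  f_x(x, y) = 3*x**2 + 2*x*y + 2*x + y**2 - 2*y + 1, f_y(x, y) = x**2 + 2*x*y - 2*x + 3*y**2 - 4*y.
  f_x(P) = 31, f_y(P) = 4 (gradient nonzero, so P is smooth).
Step 3: tangent line at P: 31·(x − 3) + 4·(y − -1) = 0.
Expanding: 31*x + 4*y - 89 = 0.


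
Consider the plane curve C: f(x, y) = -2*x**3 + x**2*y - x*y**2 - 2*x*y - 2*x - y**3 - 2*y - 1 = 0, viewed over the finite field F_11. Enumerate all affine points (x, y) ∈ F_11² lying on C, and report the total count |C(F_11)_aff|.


Affine F_11-points: {(0, 9), (1, 6), (1, 7), (1, 8), (6, 4), (7, 2), (7, 5), (7, 8), (9, 4)}; count = 9.

For each of the 121 pairs (x, y) ∈ F_11², evaluate f(x, y) mod 11. Record the zeros.
  x = 0: [0↦10, 1↦7, 2↦9, 3↦10, 4↦4, 5↦7, 6↦2, 7↦5, 8↦10, 9↦0, 10↦2]  zeros at y ∈ {9}
  x = 1: [0↦6, 1↦1, 2↦10, 3↦5, 4↦2, 5↦6, 6↦0, 7↦0, 8↦0, 9↦5, 10↦9]  zeros at y ∈ {6, 7, 8}
  x = 2: [0↦1, 1↦7, 2↦3, 3↦5, 4↦7, 5↦3, 6↦9, 7↦8, 8↦5, 9↦5, 10↦2]  zeros at y ∈ ∅
  x = 3: [0↦5, 1↦2, 2↦9, 3↦9, 4↦7, 5↦8, 6↦6, 7↦6, 8↦2, 9↦10, 10↦2]  zeros at y ∈ ∅
  x = 4: [0↦6, 1↦7, 2↦5, 3↦5, 4↦1, 5↦9, 6↦1, 7↦4, 8↦1, 9↦8, 10↦8]  zeros at y ∈ ∅
  x = 5: [0↦3, 1↦10, 2↦1, 3↦3, 4↦10, 5↦5, 6↦4, 7↦1, 8↦1, 9↦9, 10↦8]  zeros at y ∈ ∅
  x = 6: [0↦6, 1↦10, 2↦7, 3↦2, 4↦0, 5↦6, 6↦3, 7↦7, 8↦1, 9↦1, 10↦1]  zeros at y ∈ {4}
  x = 7: [0↦3, 1↦6, 2↦0, 3↦1, 4↦3, 5↦0, 6↦8, 7↦10, 8↦0, 9↦5, 10↦8]  zeros at y ∈ {2, 5, 8}
  x = 8: [0↦4, 1↦8, 2↦1, 3↦10, 4↦7, 5↦8, 6↦7, 7↦9, 8↦8, 9↦9, 10↦6]  zeros at y ∈ ∅
  x = 9: [0↦8, 1↦4, 2↦9, 3↦6, 4↦0, 5↦7, 6↦10, 7↦3, 8↦2, 9↦1, 10↦5]  zeros at y ∈ {4}
  x = 10: [0↦3, 1↦4, 2↦1, 3↦10, 4↦3, 5↦7, 6↦5, 7↦2, 8↦3, 9↦2, 10↦4]  zeros at y ∈ ∅
Collecting zeros: affine points = {(0, 9), (1, 6), (1, 7), (1, 8), (6, 4), (7, 2), (7, 5), (7, 8), (9, 4)}.
Total count |C(F_11)_aff| = 9.
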